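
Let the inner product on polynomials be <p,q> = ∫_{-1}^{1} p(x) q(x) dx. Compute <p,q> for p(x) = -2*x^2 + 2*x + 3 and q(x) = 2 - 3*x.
<p,q> = 16/3

Expand the product: p(x)·q(x) = 6*x^3 - 10*x^2 - 5*x + 6.
∫_{-1}^{1} of each monomial x^k gives [2/(k+1) if k even, 0 if k odd]. Integrating term-by-term (or equivalently evaluating the antiderivative F(x) = 3*x^4/2 - 10*x^3/3 - 5*x^2/2 + 6*x at the endpoints):
  F(1) − F(−1) = 5/3 − (-11/3) = 16/3.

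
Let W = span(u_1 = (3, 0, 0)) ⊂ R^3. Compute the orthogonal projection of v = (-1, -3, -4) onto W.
proj_W(v) = (-1, 0, 0)

Set up U = [u_1 | ... | u_1] ∈ R^(3×1). The projector onto W = col(U) is P = U (U^T U)^(-1) U^T.
Compute U^T U =
  [9],
and U^T v = (-3).
Solve U^T U · c = U^T v for the coefficients: c = (-1/3). The projection is proj_W(v) = U c.
Check: (v - proj_W(v)) · u_1 = 0  (should be 0).
Result: proj_W(v) = (-1, 0, 0).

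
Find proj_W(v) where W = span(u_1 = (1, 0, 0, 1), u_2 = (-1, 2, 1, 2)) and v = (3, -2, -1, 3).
proj_W(v) = (72/19, -20/19, -10/19, 42/19)

Set up U = [u_1 | ... | u_2] ∈ R^(4×2). The projector onto W = col(U) is P = U (U^T U)^(-1) U^T.
Compute U^T U =
  [2, 1]
  [1, 10],
and U^T v = (6, -2).
Solve U^T U · c = U^T v for the coefficients: c = (62/19, -10/19). The projection is proj_W(v) = U c.
Check: (v - proj_W(v)) · u_1 = 0  (should be 0).
Check: (v - proj_W(v)) · u_2 = 0  (should be 0).
Result: proj_W(v) = (72/19, -20/19, -10/19, 42/19).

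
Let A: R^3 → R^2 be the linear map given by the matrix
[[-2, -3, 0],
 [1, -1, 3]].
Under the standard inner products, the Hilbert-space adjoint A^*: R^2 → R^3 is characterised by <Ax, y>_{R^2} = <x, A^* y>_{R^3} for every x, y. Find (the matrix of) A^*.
A^* = A^T =
[[-2, 1],
 [-3, -1],
 [0, 3]]

For real matrices with standard dot products, the defining identity <Ax, y> = <x, A^* y> gives (Ax)^T y = x^T (A^*) y, i.e. x^T A^T y = x^T (A^*) y. Since this holds for all x, y, we must have A^* = A^T. Therefore
A^* =
[[-2, 1],
 [-3, -1],
 [0, 3]].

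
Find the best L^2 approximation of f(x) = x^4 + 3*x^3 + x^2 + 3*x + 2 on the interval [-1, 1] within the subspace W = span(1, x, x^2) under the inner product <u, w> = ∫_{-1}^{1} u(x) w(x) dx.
g(x) = 13*x^2/7 + 24*x/5 + 67/35

The best approximation g ∈ W is the orthogonal projection of f onto W. Writing g = a_0 + a_1 x + a_2 x^2, the coefficients solve the normal equations G · a = b where
  G_{ij} = <φ_i, φ_j> and b_i = <f, φ_i>, with φ_0 = 1, φ_1 = x, φ_2 = x^2.
G =
  [2, 0, 2/3]
  [0, 2/3, 0]
  [2/3, 0, 2/5],
b = (76/15, 16/5, 212/105).
Solving gives a_0 = 67/35, a_1 = 24/5, a_2 = 13/7, so
  g(x) = 13*x^2/7 + 24*x/5 + 67/35.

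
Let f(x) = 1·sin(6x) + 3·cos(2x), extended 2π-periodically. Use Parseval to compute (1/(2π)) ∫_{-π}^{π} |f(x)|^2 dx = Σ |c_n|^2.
Σ |c_n|^2 = 5

Expand |f|^2 and use orthogonality of {sin(nx), cos(mx)} on [-π, π]:
  ∫_{-π}^{π} sin(nx)^2 dx = π, ∫ cos(mx)^2 dx = π, and cross terms integrate to 0.
So ∫_{-π}^{π} f(x)^2 dx = 1^2 · π + 3^2 · π = (1 + 9)π.
Divide by 2π: (1 + 9)/2 = 5.
By Parseval, this equals Σ |c_n|^2.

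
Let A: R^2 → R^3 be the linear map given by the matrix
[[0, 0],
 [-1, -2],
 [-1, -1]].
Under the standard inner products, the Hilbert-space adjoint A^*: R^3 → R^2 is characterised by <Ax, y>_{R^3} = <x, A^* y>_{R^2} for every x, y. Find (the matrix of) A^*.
A^* = A^T =
[[0, -1, -1],
 [0, -2, -1]]

For real matrices with standard dot products, the defining identity <Ax, y> = <x, A^* y> gives (Ax)^T y = x^T (A^*) y, i.e. x^T A^T y = x^T (A^*) y. Since this holds for all x, y, we must have A^* = A^T. Therefore
A^* =
[[0, -1, -1],
 [0, -2, -1]].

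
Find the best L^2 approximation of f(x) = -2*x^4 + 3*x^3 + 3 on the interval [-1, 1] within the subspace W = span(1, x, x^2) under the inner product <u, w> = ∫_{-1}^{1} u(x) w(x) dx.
g(x) = -12*x^2/7 + 9*x/5 + 111/35

The best approximation g ∈ W is the orthogonal projection of f onto W. Writing g = a_0 + a_1 x + a_2 x^2, the coefficients solve the normal equations G · a = b where
  G_{ij} = <φ_i, φ_j> and b_i = <f, φ_i>, with φ_0 = 1, φ_1 = x, φ_2 = x^2.
G =
  [2, 0, 2/3]
  [0, 2/3, 0]
  [2/3, 0, 2/5],
b = (26/5, 6/5, 10/7).
Solving gives a_0 = 111/35, a_1 = 9/5, a_2 = -12/7, so
  g(x) = -12*x^2/7 + 9*x/5 + 111/35.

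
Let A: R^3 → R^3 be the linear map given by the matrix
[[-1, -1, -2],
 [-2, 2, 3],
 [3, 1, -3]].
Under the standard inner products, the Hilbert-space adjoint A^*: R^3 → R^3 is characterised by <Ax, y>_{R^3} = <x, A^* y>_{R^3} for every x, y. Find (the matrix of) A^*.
A^* = A^T =
[[-1, -2, 3],
 [-1, 2, 1],
 [-2, 3, -3]]

For real matrices with standard dot products, the defining identity <Ax, y> = <x, A^* y> gives (Ax)^T y = x^T (A^*) y, i.e. x^T A^T y = x^T (A^*) y. Since this holds for all x, y, we must have A^* = A^T. Therefore
A^* =
[[-1, -2, 3],
 [-1, 2, 1],
 [-2, 3, -3]].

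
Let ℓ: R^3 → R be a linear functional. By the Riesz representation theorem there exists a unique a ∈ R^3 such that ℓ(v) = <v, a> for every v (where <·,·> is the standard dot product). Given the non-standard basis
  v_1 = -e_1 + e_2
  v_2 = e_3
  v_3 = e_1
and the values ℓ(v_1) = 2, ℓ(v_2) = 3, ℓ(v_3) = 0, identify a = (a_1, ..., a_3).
a = (0, 2, 3)

Write a = (a_1, ..., a_3) in the standard basis. For each basis vector v_i, ℓ(v_i) = <v_i, a> is a linear equation in the a_j's. Collect the n equations into a matrix system V a = ℓ, where row i of V is v_i (expressed in the standard basis). Since V is invertible (lower-triangular with 1s on the diagonal, up to permutation), solve by back-substitution:
  V =
[[-1, 1, 0],
 [0, 0, 1],
 [1, 0, 0]]
  V a = (2, 3, 0)
Solving gives a = (0, 2, 3).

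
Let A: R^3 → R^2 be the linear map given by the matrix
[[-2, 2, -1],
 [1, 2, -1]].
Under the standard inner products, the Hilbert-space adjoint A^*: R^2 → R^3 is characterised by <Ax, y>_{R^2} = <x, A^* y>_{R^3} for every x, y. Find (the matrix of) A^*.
A^* = A^T =
[[-2, 1],
 [2, 2],
 [-1, -1]]

For real matrices with standard dot products, the defining identity <Ax, y> = <x, A^* y> gives (Ax)^T y = x^T (A^*) y, i.e. x^T A^T y = x^T (A^*) y. Since this holds for all x, y, we must have A^* = A^T. Therefore
A^* =
[[-2, 1],
 [2, 2],
 [-1, -1]].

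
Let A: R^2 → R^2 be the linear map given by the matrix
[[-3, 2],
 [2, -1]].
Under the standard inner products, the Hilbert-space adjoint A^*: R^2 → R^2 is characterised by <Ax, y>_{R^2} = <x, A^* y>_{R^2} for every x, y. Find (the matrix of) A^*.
A^* = A^T =
[[-3, 2],
 [2, -1]]

For real matrices with standard dot products, the defining identity <Ax, y> = <x, A^* y> gives (Ax)^T y = x^T (A^*) y, i.e. x^T A^T y = x^T (A^*) y. Since this holds for all x, y, we must have A^* = A^T. Therefore
A^* =
[[-3, 2],
 [2, -1]].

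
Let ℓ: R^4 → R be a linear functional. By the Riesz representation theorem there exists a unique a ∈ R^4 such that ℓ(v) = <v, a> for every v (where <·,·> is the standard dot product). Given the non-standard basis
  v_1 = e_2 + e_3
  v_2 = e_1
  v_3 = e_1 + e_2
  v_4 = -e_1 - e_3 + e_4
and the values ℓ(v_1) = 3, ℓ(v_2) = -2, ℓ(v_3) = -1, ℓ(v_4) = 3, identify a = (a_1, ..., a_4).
a = (-2, 1, 2, 3)

Write a = (a_1, ..., a_4) in the standard basis. For each basis vector v_i, ℓ(v_i) = <v_i, a> is a linear equation in the a_j's. Collect the n equations into a matrix system V a = ℓ, where row i of V is v_i (expressed in the standard basis). Since V is invertible (lower-triangular with 1s on the diagonal, up to permutation), solve by back-substitution:
  V =
[[0, 1, 1, 0],
 [1, 0, 0, 0],
 [1, 1, 0, 0],
 [-1, 0, -1, 1]]
  V a = (3, -2, -1, 3)
Solving gives a = (-2, 1, 2, 3).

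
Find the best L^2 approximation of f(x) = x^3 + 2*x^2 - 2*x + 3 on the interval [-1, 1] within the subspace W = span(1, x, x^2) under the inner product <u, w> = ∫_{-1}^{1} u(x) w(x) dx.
g(x) = 2*x^2 - 7*x/5 + 3

The best approximation g ∈ W is the orthogonal projection of f onto W. Writing g = a_0 + a_1 x + a_2 x^2, the coefficients solve the normal equations G · a = b where
  G_{ij} = <φ_i, φ_j> and b_i = <f, φ_i>, with φ_0 = 1, φ_1 = x, φ_2 = x^2.
G =
  [2, 0, 2/3]
  [0, 2/3, 0]
  [2/3, 0, 2/5],
b = (22/3, -14/15, 14/5).
Solving gives a_0 = 3, a_1 = -7/5, a_2 = 2, so
  g(x) = 2*x^2 - 7*x/5 + 3.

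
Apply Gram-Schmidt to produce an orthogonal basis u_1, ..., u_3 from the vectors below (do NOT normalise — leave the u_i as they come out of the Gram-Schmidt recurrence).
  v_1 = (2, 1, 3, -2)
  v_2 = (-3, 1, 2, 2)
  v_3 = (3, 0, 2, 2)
Orthogonal basis:
  u_1 = (2, 1, 3, -2)
  u_2 = (-8/3, 7/6, 5/2, 5/3)
  u_3 = (227/105, -7/15, 13/21, 20/7)

Apply the Gram-Schmidt recurrence
  u_1 = v_1
  u_i = v_i − Σ_{j<i} ((v_i · u_j) / (u_j · u_j)) · u_j.

Step by step this gives:
  u_1 = (2, 1, 3, -2)
  u_2 = (-8/3, 7/6, 5/2, 5/3)
  u_3 = (227/105, -7/15, 13/21, 20/7)

Orthogonality check:
  u_2 · u_1 = 0 (should be 0)
  u_3 · u_1 = 0 (should be 0)
  u_3 · u_2 = 0 (should be 0)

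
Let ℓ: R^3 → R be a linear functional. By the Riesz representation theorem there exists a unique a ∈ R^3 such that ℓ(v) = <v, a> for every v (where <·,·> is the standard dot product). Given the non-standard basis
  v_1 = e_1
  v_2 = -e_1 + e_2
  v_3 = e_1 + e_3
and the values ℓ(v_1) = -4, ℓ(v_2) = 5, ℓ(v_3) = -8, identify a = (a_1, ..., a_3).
a = (-4, 1, -4)

Write a = (a_1, ..., a_3) in the standard basis. For each basis vector v_i, ℓ(v_i) = <v_i, a> is a linear equation in the a_j's. Collect the n equations into a matrix system V a = ℓ, where row i of V is v_i (expressed in the standard basis). Since V is invertible (lower-triangular with 1s on the diagonal, up to permutation), solve by back-substitution:
  V =
[[1, 0, 0],
 [-1, 1, 0],
 [1, 0, 1]]
  V a = (-4, 5, -8)
Solving gives a = (-4, 1, -4).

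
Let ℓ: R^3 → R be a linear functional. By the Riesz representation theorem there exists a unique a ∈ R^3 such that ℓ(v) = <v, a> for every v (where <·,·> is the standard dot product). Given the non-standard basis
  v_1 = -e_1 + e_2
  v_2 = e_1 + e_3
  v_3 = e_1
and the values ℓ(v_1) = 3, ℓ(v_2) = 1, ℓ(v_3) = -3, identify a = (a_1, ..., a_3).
a = (-3, 0, 4)

Write a = (a_1, ..., a_3) in the standard basis. For each basis vector v_i, ℓ(v_i) = <v_i, a> is a linear equation in the a_j's. Collect the n equations into a matrix system V a = ℓ, where row i of V is v_i (expressed in the standard basis). Since V is invertible (lower-triangular with 1s on the diagonal, up to permutation), solve by back-substitution:
  V =
[[-1, 1, 0],
 [1, 0, 1],
 [1, 0, 0]]
  V a = (3, 1, -3)
Solving gives a = (-3, 0, 4).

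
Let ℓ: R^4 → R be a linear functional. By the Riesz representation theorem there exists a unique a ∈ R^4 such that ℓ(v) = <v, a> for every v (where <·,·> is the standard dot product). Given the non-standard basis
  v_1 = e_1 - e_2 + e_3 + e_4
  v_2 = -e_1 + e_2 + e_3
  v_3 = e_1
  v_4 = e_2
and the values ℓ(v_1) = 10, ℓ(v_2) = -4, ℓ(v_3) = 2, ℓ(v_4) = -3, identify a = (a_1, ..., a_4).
a = (2, -3, 1, 4)

Write a = (a_1, ..., a_4) in the standard basis. For each basis vector v_i, ℓ(v_i) = <v_i, a> is a linear equation in the a_j's. Collect the n equations into a matrix system V a = ℓ, where row i of V is v_i (expressed in the standard basis). Since V is invertible (lower-triangular with 1s on the diagonal, up to permutation), solve by back-substitution:
  V =
[[1, -1, 1, 1],
 [-1, 1, 1, 0],
 [1, 0, 0, 0],
 [0, 1, 0, 0]]
  V a = (10, -4, 2, -3)
Solving gives a = (2, -3, 1, 4).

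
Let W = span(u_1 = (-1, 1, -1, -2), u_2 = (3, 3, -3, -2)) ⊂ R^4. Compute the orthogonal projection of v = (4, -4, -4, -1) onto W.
proj_W(v) = (62/21, 22/21, -22/21, 4/7)

Set up U = [u_1 | ... | u_2] ∈ R^(4×2). The projector onto W = col(U) is P = U (U^T U)^(-1) U^T.
Compute U^T U =
  [7, 7]
  [7, 31],
and U^T v = (-2, 14).
Solve U^T U · c = U^T v for the coefficients: c = (-20/21, 2/3). The projection is proj_W(v) = U c.
Check: (v - proj_W(v)) · u_1 = 0  (should be 0).
Check: (v - proj_W(v)) · u_2 = 0  (should be 0).
Result: proj_W(v) = (62/21, 22/21, -22/21, 4/7).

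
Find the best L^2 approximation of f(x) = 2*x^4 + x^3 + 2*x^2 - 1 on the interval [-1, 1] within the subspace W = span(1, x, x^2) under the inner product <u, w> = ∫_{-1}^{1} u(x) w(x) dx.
g(x) = 26*x^2/7 + 3*x/5 - 41/35

The best approximation g ∈ W is the orthogonal projection of f onto W. Writing g = a_0 + a_1 x + a_2 x^2, the coefficients solve the normal equations G · a = b where
  G_{ij} = <φ_i, φ_j> and b_i = <f, φ_i>, with φ_0 = 1, φ_1 = x, φ_2 = x^2.
G =
  [2, 0, 2/3]
  [0, 2/3, 0]
  [2/3, 0, 2/5],
b = (2/15, 2/5, 74/105).
Solving gives a_0 = -41/35, a_1 = 3/5, a_2 = 26/7, so
  g(x) = 26*x^2/7 + 3*x/5 - 41/35.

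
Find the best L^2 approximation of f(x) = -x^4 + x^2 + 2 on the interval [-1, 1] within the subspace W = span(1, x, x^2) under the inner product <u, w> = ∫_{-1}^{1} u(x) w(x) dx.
g(x) = x^2/7 + 73/35

The best approximation g ∈ W is the orthogonal projection of f onto W. Writing g = a_0 + a_1 x + a_2 x^2, the coefficients solve the normal equations G · a = b where
  G_{ij} = <φ_i, φ_j> and b_i = <f, φ_i>, with φ_0 = 1, φ_1 = x, φ_2 = x^2.
G =
  [2, 0, 2/3]
  [0, 2/3, 0]
  [2/3, 0, 2/5],
b = (64/15, 0, 152/105).
Solving gives a_0 = 73/35, a_1 = 0, a_2 = 1/7, so
  g(x) = x^2/7 + 73/35.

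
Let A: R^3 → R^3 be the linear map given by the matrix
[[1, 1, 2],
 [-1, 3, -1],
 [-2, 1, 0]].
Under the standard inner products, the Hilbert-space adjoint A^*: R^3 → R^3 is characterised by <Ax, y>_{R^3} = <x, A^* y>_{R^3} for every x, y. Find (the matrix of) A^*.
A^* = A^T =
[[1, -1, -2],
 [1, 3, 1],
 [2, -1, 0]]

For real matrices with standard dot products, the defining identity <Ax, y> = <x, A^* y> gives (Ax)^T y = x^T (A^*) y, i.e. x^T A^T y = x^T (A^*) y. Since this holds for all x, y, we must have A^* = A^T. Therefore
A^* =
[[1, -1, -2],
 [1, 3, 1],
 [2, -1, 0]].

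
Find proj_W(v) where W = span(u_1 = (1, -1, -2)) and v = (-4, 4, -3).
proj_W(v) = (-1/3, 1/3, 2/3)

Set up U = [u_1 | ... | u_1] ∈ R^(3×1). The projector onto W = col(U) is P = U (U^T U)^(-1) U^T.
Compute U^T U =
  [6],
and U^T v = (-2).
Solve U^T U · c = U^T v for the coefficients: c = (-1/3). The projection is proj_W(v) = U c.
Check: (v - proj_W(v)) · u_1 = 0  (should be 0).
Result: proj_W(v) = (-1/3, 1/3, 2/3).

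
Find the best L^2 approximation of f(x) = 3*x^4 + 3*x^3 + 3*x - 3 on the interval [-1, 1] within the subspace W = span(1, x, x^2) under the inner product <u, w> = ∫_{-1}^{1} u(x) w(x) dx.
g(x) = 18*x^2/7 + 24*x/5 - 114/35

The best approximation g ∈ W is the orthogonal projection of f onto W. Writing g = a_0 + a_1 x + a_2 x^2, the coefficients solve the normal equations G · a = b where
  G_{ij} = <φ_i, φ_j> and b_i = <f, φ_i>, with φ_0 = 1, φ_1 = x, φ_2 = x^2.
G =
  [2, 0, 2/3]
  [0, 2/3, 0]
  [2/3, 0, 2/5],
b = (-24/5, 16/5, -8/7).
Solving gives a_0 = -114/35, a_1 = 24/5, a_2 = 18/7, so
  g(x) = 18*x^2/7 + 24*x/5 - 114/35.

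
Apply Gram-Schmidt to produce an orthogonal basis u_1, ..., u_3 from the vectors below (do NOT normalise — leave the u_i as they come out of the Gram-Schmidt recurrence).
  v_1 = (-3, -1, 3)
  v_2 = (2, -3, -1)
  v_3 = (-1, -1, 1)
Orthogonal basis:
  u_1 = (-3, -1, 3)
  u_2 = (20/19, -63/19, -1/19)
  u_3 = (-2/23, -3/115, -11/115)

Apply the Gram-Schmidt recurrence
  u_1 = v_1
  u_i = v_i − Σ_{j<i} ((v_i · u_j) / (u_j · u_j)) · u_j.

Step by step this gives:
  u_1 = (-3, -1, 3)
  u_2 = (20/19, -63/19, -1/19)
  u_3 = (-2/23, -3/115, -11/115)

Orthogonality check:
  u_2 · u_1 = 0 (should be 0)
  u_3 · u_1 = 0 (should be 0)
  u_3 · u_2 = 0 (should be 0)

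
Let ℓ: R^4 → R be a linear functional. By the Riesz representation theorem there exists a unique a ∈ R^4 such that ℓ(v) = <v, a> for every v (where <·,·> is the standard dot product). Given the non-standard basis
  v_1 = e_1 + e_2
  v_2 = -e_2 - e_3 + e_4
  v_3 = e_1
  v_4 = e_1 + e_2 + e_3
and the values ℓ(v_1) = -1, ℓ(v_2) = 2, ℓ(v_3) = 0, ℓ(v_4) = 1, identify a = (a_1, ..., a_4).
a = (0, -1, 2, 3)

Write a = (a_1, ..., a_4) in the standard basis. For each basis vector v_i, ℓ(v_i) = <v_i, a> is a linear equation in the a_j's. Collect the n equations into a matrix system V a = ℓ, where row i of V is v_i (expressed in the standard basis). Since V is invertible (lower-triangular with 1s on the diagonal, up to permutation), solve by back-substitution:
  V =
[[1, 1, 0, 0],
 [0, -1, -1, 1],
 [1, 0, 0, 0],
 [1, 1, 1, 0]]
  V a = (-1, 2, 0, 1)
Solving gives a = (0, -1, 2, 3).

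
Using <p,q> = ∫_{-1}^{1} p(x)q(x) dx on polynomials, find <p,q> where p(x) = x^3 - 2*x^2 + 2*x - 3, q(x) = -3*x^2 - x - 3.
<p,q> = 86/3

Expand the product: p(x)·q(x) = -3*x^5 + 5*x^4 - 7*x^3 + 13*x^2 - 3*x + 9.
∫_{-1}^{1} of each monomial x^k gives [2/(k+1) if k even, 0 if k odd]. Integrating term-by-term (or equivalently evaluating the antiderivative F(x) = -x^6/2 + x^5 - 7*x^4/4 + 13*x^3/3 - 3*x^2/2 + 9*x at the endpoints):
  F(1) − F(−1) = 127/12 − (-217/12) = 86/3.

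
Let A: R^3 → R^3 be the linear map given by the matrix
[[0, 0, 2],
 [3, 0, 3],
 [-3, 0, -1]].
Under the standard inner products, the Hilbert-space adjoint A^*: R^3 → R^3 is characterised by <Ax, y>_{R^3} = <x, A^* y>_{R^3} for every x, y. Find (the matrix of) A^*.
A^* = A^T =
[[0, 3, -3],
 [0, 0, 0],
 [2, 3, -1]]

For real matrices with standard dot products, the defining identity <Ax, y> = <x, A^* y> gives (Ax)^T y = x^T (A^*) y, i.e. x^T A^T y = x^T (A^*) y. Since this holds for all x, y, we must have A^* = A^T. Therefore
A^* =
[[0, 3, -3],
 [0, 0, 0],
 [2, 3, -1]].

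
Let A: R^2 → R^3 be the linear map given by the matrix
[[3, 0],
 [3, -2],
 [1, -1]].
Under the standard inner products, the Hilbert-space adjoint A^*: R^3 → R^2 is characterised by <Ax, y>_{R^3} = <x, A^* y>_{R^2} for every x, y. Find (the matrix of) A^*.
A^* = A^T =
[[3, 3, 1],
 [0, -2, -1]]

For real matrices with standard dot products, the defining identity <Ax, y> = <x, A^* y> gives (Ax)^T y = x^T (A^*) y, i.e. x^T A^T y = x^T (A^*) y. Since this holds for all x, y, we must have A^* = A^T. Therefore
A^* =
[[3, 3, 1],
 [0, -2, -1]].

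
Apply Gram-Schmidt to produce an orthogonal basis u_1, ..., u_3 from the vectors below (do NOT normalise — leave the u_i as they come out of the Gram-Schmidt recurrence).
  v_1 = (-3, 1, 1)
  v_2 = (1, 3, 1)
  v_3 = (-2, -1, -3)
Orthogonal basis:
  u_1 = (-3, 1, 1)
  u_2 = (14/11, 32/11, 10/11)
  u_3 = (-1/2, 1, -5/2)

Apply the Gram-Schmidt recurrence
  u_1 = v_1
  u_i = v_i − Σ_{j<i} ((v_i · u_j) / (u_j · u_j)) · u_j.

Step by step this gives:
  u_1 = (-3, 1, 1)
  u_2 = (14/11, 32/11, 10/11)
  u_3 = (-1/2, 1, -5/2)

Orthogonality check:
  u_2 · u_1 = 0 (should be 0)
  u_3 · u_1 = 0 (should be 0)
  u_3 · u_2 = 0 (should be 0)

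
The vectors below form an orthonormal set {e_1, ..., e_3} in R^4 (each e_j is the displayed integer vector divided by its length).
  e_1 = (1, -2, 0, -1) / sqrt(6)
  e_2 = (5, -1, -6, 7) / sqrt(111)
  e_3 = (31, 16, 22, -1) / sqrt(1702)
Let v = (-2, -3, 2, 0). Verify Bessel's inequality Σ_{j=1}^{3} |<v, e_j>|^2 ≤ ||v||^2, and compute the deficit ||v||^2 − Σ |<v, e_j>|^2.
Σ |<v, e_j>|^2 = 195/23; ||v||^2 = 17; deficit = 196/23

Write each e_j = u_j / sqrt(<u_j, u_j>) where u_j is the displayed integer vector. Then <v, e_j> = <v, u_j> / sqrt(<u_j, u_j>), so |<v, e_j>|^2 = <v, u_j>^2 / <u_j, u_j>.
Coefficients: <v, e_1> = 4/sqrt(6), <v, e_2> = -19/sqrt(111), <v, e_3> = -66/sqrt(1702).
Square and sum: Σ |<v, e_j>|^2 = 195/23.
Compute ||v||^2 = v·v = 17.
Deficit = 17 − 195/23 = 196/23 ≥ 0, confirming Bessel's inequality. (The deficit equals ||v − Σ <v,e_j> e_j||^2, the squared distance from v to span{e_j}.)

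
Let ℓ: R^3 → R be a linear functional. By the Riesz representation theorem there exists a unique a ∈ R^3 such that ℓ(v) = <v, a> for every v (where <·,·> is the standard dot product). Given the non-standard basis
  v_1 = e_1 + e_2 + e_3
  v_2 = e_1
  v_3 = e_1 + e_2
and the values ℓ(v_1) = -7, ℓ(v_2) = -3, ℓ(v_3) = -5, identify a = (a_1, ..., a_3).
a = (-3, -2, -2)

Write a = (a_1, ..., a_3) in the standard basis. For each basis vector v_i, ℓ(v_i) = <v_i, a> is a linear equation in the a_j's. Collect the n equations into a matrix system V a = ℓ, where row i of V is v_i (expressed in the standard basis). Since V is invertible (lower-triangular with 1s on the diagonal, up to permutation), solve by back-substitution:
  V =
[[1, 1, 1],
 [1, 0, 0],
 [1, 1, 0]]
  V a = (-7, -3, -5)
Solving gives a = (-3, -2, -2).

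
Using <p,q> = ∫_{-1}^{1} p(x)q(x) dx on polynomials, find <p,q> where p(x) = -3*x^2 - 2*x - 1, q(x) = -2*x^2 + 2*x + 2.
<p,q> = -104/15

Expand the product: p(x)·q(x) = 6*x^4 - 2*x^3 - 8*x^2 - 6*x - 2.
∫_{-1}^{1} of each monomial x^k gives [2/(k+1) if k even, 0 if k odd]. Integrating term-by-term (or equivalently evaluating the antiderivative F(x) = 6*x^5/5 - x^4/2 - 8*x^3/3 - 3*x^2 - 2*x at the endpoints):
  F(1) − F(−1) = -209/30 − (-1/30) = -104/15.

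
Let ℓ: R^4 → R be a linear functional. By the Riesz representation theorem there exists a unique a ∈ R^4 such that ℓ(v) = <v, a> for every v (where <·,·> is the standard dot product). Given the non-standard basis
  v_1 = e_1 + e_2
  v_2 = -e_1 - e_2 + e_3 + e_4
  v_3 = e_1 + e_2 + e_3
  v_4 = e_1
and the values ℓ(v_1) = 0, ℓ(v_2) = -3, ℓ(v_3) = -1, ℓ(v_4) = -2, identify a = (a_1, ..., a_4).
a = (-2, 2, -1, -2)

Write a = (a_1, ..., a_4) in the standard basis. For each basis vector v_i, ℓ(v_i) = <v_i, a> is a linear equation in the a_j's. Collect the n equations into a matrix system V a = ℓ, where row i of V is v_i (expressed in the standard basis). Since V is invertible (lower-triangular with 1s on the diagonal, up to permutation), solve by back-substitution:
  V =
[[1, 1, 0, 0],
 [-1, -1, 1, 1],
 [1, 1, 1, 0],
 [1, 0, 0, 0]]
  V a = (0, -3, -1, -2)
Solving gives a = (-2, 2, -1, -2).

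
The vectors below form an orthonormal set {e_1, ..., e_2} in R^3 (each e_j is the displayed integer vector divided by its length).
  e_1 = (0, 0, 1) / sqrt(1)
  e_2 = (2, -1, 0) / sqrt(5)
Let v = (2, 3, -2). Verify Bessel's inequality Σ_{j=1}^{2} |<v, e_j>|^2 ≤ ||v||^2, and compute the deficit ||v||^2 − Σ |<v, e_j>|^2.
Σ |<v, e_j>|^2 = 21/5; ||v||^2 = 17; deficit = 64/5

Write each e_j = u_j / sqrt(<u_j, u_j>) where u_j is the displayed integer vector. Then <v, e_j> = <v, u_j> / sqrt(<u_j, u_j>), so |<v, e_j>|^2 = <v, u_j>^2 / <u_j, u_j>.
Coefficients: <v, e_1> = -2/sqrt(1), <v, e_2> = 1/sqrt(5).
Square and sum: Σ |<v, e_j>|^2 = 21/5.
Compute ||v||^2 = v·v = 17.
Deficit = 17 − 21/5 = 64/5 ≥ 0, confirming Bessel's inequality. (The deficit equals ||v − Σ <v,e_j> e_j||^2, the squared distance from v to span{e_j}.)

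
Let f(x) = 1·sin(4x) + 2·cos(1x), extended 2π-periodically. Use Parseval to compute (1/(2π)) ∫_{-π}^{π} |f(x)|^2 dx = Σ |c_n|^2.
Σ |c_n|^2 = 5/2

Expand |f|^2 and use orthogonality of {sin(nx), cos(mx)} on [-π, π]:
  ∫_{-π}^{π} sin(nx)^2 dx = π, ∫ cos(mx)^2 dx = π, and cross terms integrate to 0.
So ∫_{-π}^{π} f(x)^2 dx = 1^2 · π + 2^2 · π = (1 + 4)π.
Divide by 2π: (1 + 4)/2 = 5/2.
By Parseval, this equals Σ |c_n|^2.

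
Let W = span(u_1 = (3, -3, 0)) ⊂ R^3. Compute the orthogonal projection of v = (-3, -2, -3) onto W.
proj_W(v) = (-1/2, 1/2, 0)

Set up U = [u_1 | ... | u_1] ∈ R^(3×1). The projector onto W = col(U) is P = U (U^T U)^(-1) U^T.
Compute U^T U =
  [18],
and U^T v = (-3).
Solve U^T U · c = U^T v for the coefficients: c = (-1/6). The projection is proj_W(v) = U c.
Check: (v - proj_W(v)) · u_1 = 0  (should be 0).
Result: proj_W(v) = (-1/2, 1/2, 0).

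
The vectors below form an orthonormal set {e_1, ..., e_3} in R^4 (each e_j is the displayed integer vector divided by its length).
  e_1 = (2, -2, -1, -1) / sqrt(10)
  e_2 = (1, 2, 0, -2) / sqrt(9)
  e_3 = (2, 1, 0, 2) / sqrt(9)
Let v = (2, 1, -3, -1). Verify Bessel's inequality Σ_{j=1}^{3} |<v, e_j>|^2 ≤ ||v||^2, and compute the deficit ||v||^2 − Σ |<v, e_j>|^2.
Σ |<v, e_j>|^2 = 43/5; ||v||^2 = 15; deficit = 32/5

Write each e_j = u_j / sqrt(<u_j, u_j>) where u_j is the displayed integer vector. Then <v, e_j> = <v, u_j> / sqrt(<u_j, u_j>), so |<v, e_j>|^2 = <v, u_j>^2 / <u_j, u_j>.
Coefficients: <v, e_1> = 6/sqrt(10), <v, e_2> = 6/sqrt(9), <v, e_3> = 3/sqrt(9).
Square and sum: Σ |<v, e_j>|^2 = 43/5.
Compute ||v||^2 = v·v = 15.
Deficit = 15 − 43/5 = 32/5 ≥ 0, confirming Bessel's inequality. (The deficit equals ||v − Σ <v,e_j> e_j||^2, the squared distance from v to span{e_j}.)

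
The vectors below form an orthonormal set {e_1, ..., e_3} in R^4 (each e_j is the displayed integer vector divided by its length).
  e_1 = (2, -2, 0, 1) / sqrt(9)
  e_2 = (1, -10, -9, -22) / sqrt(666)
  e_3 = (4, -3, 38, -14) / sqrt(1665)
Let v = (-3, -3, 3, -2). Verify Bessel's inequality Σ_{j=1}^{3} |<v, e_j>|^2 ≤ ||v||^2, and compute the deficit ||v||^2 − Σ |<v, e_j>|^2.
Σ |<v, e_j>|^2 = 673/45; ||v||^2 = 31; deficit = 722/45

Write each e_j = u_j / sqrt(<u_j, u_j>) where u_j is the displayed integer vector. Then <v, e_j> = <v, u_j> / sqrt(<u_j, u_j>), so |<v, e_j>|^2 = <v, u_j>^2 / <u_j, u_j>.
Coefficients: <v, e_1> = -2/sqrt(9), <v, e_2> = 44/sqrt(666), <v, e_3> = 139/sqrt(1665).
Square and sum: Σ |<v, e_j>|^2 = 673/45.
Compute ||v||^2 = v·v = 31.
Deficit = 31 − 673/45 = 722/45 ≥ 0, confirming Bessel's inequality. (The deficit equals ||v − Σ <v,e_j> e_j||^2, the squared distance from v to span{e_j}.)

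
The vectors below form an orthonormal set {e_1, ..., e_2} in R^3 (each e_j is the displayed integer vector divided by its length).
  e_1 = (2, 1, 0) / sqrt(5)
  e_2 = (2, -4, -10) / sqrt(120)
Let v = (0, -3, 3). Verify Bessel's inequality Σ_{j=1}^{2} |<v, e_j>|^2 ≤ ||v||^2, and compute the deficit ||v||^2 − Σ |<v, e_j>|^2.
Σ |<v, e_j>|^2 = 9/2; ||v||^2 = 18; deficit = 27/2

Write each e_j = u_j / sqrt(<u_j, u_j>) where u_j is the displayed integer vector. Then <v, e_j> = <v, u_j> / sqrt(<u_j, u_j>), so |<v, e_j>|^2 = <v, u_j>^2 / <u_j, u_j>.
Coefficients: <v, e_1> = -3/sqrt(5), <v, e_2> = -18/sqrt(120).
Square and sum: Σ |<v, e_j>|^2 = 9/2.
Compute ||v||^2 = v·v = 18.
Deficit = 18 − 9/2 = 27/2 ≥ 0, confirming Bessel's inequality. (The deficit equals ||v − Σ <v,e_j> e_j||^2, the squared distance from v to span{e_j}.)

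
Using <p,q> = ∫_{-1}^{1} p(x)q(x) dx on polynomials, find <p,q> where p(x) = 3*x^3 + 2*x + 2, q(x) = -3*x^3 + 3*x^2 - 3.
<p,q> = -454/35

Expand the product: p(x)·q(x) = -9*x^6 + 9*x^5 - 6*x^4 - 9*x^3 + 6*x^2 - 6*x - 6.
∫_{-1}^{1} of each monomial x^k gives [2/(k+1) if k even, 0 if k odd]. Integrating term-by-term (or equivalently evaluating the antiderivative F(x) = -9*x^7/7 + 3*x^6/2 - 6*x^5/5 - 9*x^4/4 + 2*x^3 - 3*x^2 - 6*x at the endpoints):
  F(1) − F(−1) = -1433/140 − (383/140) = -454/35.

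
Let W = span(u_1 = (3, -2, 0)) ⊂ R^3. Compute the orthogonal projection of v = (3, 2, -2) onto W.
proj_W(v) = (15/13, -10/13, 0)

Set up U = [u_1 | ... | u_1] ∈ R^(3×1). The projector onto W = col(U) is P = U (U^T U)^(-1) U^T.
Compute U^T U =
  [13],
and U^T v = (5).
Solve U^T U · c = U^T v for the coefficients: c = (5/13). The projection is proj_W(v) = U c.
Check: (v - proj_W(v)) · u_1 = 0  (should be 0).
Result: proj_W(v) = (15/13, -10/13, 0).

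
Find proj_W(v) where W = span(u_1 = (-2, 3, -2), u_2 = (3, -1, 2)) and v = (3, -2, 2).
proj_W(v) = (199/69, -134/69, 152/69)

Set up U = [u_1 | ... | u_2] ∈ R^(3×2). The projector onto W = col(U) is P = U (U^T U)^(-1) U^T.
Compute U^T U =
  [17, -13]
  [-13, 14],
and U^T v = (-16, 15).
Solve U^T U · c = U^T v for the coefficients: c = (-29/69, 47/69). The projection is proj_W(v) = U c.
Check: (v - proj_W(v)) · u_1 = 0  (should be 0).
Check: (v - proj_W(v)) · u_2 = 0  (should be 0).
Result: proj_W(v) = (199/69, -134/69, 152/69).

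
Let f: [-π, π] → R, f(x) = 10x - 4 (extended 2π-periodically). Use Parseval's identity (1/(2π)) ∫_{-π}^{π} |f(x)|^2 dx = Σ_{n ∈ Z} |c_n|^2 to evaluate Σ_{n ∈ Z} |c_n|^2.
Σ |c_n|^2 = 100π^2/3 + 16

Expand and integrate term by term over [-π, π]:
  ∫ (10x)^2 dx = 100·(2π^3/3); ∫ 2·10·(-4)·x dx = 0 (odd integrand); ∫ (-4)^2 dx = 16·2π.
So (1/(2π)) ∫_{-π}^{π} (10x - 4)^2 dx = 100π^2/3 + 16 = 100π^2/3 + 16.
Parseval ⇒ Σ |c_n|^2 = 100π^2/3 + 16.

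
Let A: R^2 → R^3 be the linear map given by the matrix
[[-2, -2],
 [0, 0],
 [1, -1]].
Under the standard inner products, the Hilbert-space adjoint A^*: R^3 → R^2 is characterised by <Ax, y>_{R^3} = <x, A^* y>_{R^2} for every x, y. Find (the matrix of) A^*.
A^* = A^T =
[[-2, 0, 1],
 [-2, 0, -1]]

For real matrices with standard dot products, the defining identity <Ax, y> = <x, A^* y> gives (Ax)^T y = x^T (A^*) y, i.e. x^T A^T y = x^T (A^*) y. Since this holds for all x, y, we must have A^* = A^T. Therefore
A^* =
[[-2, 0, 1],
 [-2, 0, -1]].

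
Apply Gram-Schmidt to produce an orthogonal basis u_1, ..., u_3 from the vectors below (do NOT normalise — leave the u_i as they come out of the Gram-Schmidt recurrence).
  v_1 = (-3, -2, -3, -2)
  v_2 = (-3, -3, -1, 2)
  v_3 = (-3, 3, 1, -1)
Orthogonal basis:
  u_1 = (-3, -2, -3, -2)
  u_2 = (-18/13, -25/13, 8/13, 40/13)
  u_3 = (-210/67, 532/201, 280/201, -7/201)

Apply the Gram-Schmidt recurrence
  u_1 = v_1
  u_i = v_i − Σ_{j<i} ((v_i · u_j) / (u_j · u_j)) · u_j.

Step by step this gives:
  u_1 = (-3, -2, -3, -2)
  u_2 = (-18/13, -25/13, 8/13, 40/13)
  u_3 = (-210/67, 532/201, 280/201, -7/201)

Orthogonality check:
  u_2 · u_1 = 0 (should be 0)
  u_3 · u_1 = 0 (should be 0)
  u_3 · u_2 = 0 (should be 0)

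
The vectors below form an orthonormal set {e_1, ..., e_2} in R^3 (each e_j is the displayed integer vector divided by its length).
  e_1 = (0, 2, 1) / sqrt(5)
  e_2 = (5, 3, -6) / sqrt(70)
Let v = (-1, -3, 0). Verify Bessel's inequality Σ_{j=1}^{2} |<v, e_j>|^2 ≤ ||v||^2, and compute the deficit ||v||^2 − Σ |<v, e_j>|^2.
Σ |<v, e_j>|^2 = 10; ||v||^2 = 10; deficit = 0

Write each e_j = u_j / sqrt(<u_j, u_j>) where u_j is the displayed integer vector. Then <v, e_j> = <v, u_j> / sqrt(<u_j, u_j>), so |<v, e_j>|^2 = <v, u_j>^2 / <u_j, u_j>.
Coefficients: <v, e_1> = -6/sqrt(5), <v, e_2> = -14/sqrt(70).
Square and sum: Σ |<v, e_j>|^2 = 10.
Compute ||v||^2 = v·v = 10.
Deficit = 10 − 10 = 0 ≥ 0, confirming Bessel's inequality. (The deficit equals ||v − Σ <v,e_j> e_j||^2, the squared distance from v to span{e_j}.)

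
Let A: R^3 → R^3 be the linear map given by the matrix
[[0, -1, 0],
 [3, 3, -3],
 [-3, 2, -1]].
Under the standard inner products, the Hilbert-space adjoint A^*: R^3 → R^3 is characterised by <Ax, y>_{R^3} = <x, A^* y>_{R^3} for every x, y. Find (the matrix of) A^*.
A^* = A^T =
[[0, 3, -3],
 [-1, 3, 2],
 [0, -3, -1]]

For real matrices with standard dot products, the defining identity <Ax, y> = <x, A^* y> gives (Ax)^T y = x^T (A^*) y, i.e. x^T A^T y = x^T (A^*) y. Since this holds for all x, y, we must have A^* = A^T. Therefore
A^* =
[[0, 3, -3],
 [-1, 3, 2],
 [0, -3, -1]].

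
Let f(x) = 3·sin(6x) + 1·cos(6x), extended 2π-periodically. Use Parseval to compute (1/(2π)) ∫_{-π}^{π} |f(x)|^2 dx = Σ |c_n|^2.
Σ |c_n|^2 = 5

Expand |f|^2 and use orthogonality of {sin(nx), cos(mx)} on [-π, π]:
  ∫_{-π}^{π} sin(nx)^2 dx = π, ∫ cos(mx)^2 dx = π, and cross terms integrate to 0.
So ∫_{-π}^{π} f(x)^2 dx = 3^2 · π + 1^2 · π = (9 + 1)π.
Divide by 2π: (9 + 1)/2 = 5.
By Parseval, this equals Σ |c_n|^2.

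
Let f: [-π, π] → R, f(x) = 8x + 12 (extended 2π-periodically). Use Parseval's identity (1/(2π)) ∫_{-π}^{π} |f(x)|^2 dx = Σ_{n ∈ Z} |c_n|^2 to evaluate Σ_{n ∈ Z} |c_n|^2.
Σ |c_n|^2 = 64π^2/3 + 144

Expand and integrate term by term over [-π, π]:
  ∫ (8x)^2 dx = 64·(2π^3/3); ∫ 2·8·(12)·x dx = 0 (odd integrand); ∫ 12^2 dx = 144·2π.
So (1/(2π)) ∫_{-π}^{π} (8x + 12)^2 dx = 64π^2/3 + 144 = 64π^2/3 + 144.
Parseval ⇒ Σ |c_n|^2 = 64π^2/3 + 144.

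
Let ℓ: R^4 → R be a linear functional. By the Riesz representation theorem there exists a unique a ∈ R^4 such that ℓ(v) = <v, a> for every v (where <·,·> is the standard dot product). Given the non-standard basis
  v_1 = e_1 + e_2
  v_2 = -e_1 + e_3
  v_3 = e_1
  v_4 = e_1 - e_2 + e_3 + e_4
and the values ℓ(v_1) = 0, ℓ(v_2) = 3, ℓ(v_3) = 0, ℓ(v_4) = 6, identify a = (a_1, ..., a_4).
a = (0, 0, 3, 3)

Write a = (a_1, ..., a_4) in the standard basis. For each basis vector v_i, ℓ(v_i) = <v_i, a> is a linear equation in the a_j's. Collect the n equations into a matrix system V a = ℓ, where row i of V is v_i (expressed in the standard basis). Since V is invertible (lower-triangular with 1s on the diagonal, up to permutation), solve by back-substitution:
  V =
[[1, 1, 0, 0],
 [-1, 0, 1, 0],
 [1, 0, 0, 0],
 [1, -1, 1, 1]]
  V a = (0, 3, 0, 6)
Solving gives a = (0, 0, 3, 3).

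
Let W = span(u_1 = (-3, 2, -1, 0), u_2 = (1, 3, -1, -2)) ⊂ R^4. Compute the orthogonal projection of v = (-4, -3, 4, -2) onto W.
proj_W(v) = (-218/97, -203/97, 54/97, 190/97)

Set up U = [u_1 | ... | u_2] ∈ R^(4×2). The projector onto W = col(U) is P = U (U^T U)^(-1) U^T.
Compute U^T U =
  [14, 4]
  [4, 15],
and U^T v = (2, -13).
Solve U^T U · c = U^T v for the coefficients: c = (41/97, -95/97). The projection is proj_W(v) = U c.
Check: (v - proj_W(v)) · u_1 = 0  (should be 0).
Check: (v - proj_W(v)) · u_2 = 0  (should be 0).
Result: proj_W(v) = (-218/97, -203/97, 54/97, 190/97).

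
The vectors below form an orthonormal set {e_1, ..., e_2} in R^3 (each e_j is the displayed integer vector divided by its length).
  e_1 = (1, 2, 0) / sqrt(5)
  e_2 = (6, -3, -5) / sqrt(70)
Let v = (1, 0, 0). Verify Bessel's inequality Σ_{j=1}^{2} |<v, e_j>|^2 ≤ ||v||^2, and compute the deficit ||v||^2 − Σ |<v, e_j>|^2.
Σ |<v, e_j>|^2 = 5/7; ||v||^2 = 1; deficit = 2/7

Write each e_j = u_j / sqrt(<u_j, u_j>) where u_j is the displayed integer vector. Then <v, e_j> = <v, u_j> / sqrt(<u_j, u_j>), so |<v, e_j>|^2 = <v, u_j>^2 / <u_j, u_j>.
Coefficients: <v, e_1> = 1/sqrt(5), <v, e_2> = 6/sqrt(70).
Square and sum: Σ |<v, e_j>|^2 = 5/7.
Compute ||v||^2 = v·v = 1.
Deficit = 1 − 5/7 = 2/7 ≥ 0, confirming Bessel's inequality. (The deficit equals ||v − Σ <v,e_j> e_j||^2, the squared distance from v to span{e_j}.)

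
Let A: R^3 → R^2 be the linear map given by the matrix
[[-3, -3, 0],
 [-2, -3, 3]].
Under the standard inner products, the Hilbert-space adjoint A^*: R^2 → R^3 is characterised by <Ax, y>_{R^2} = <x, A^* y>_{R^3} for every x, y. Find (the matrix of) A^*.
A^* = A^T =
[[-3, -2],
 [-3, -3],
 [0, 3]]

For real matrices with standard dot products, the defining identity <Ax, y> = <x, A^* y> gives (Ax)^T y = x^T (A^*) y, i.e. x^T A^T y = x^T (A^*) y. Since this holds for all x, y, we must have A^* = A^T. Therefore
A^* =
[[-3, -2],
 [-3, -3],
 [0, 3]].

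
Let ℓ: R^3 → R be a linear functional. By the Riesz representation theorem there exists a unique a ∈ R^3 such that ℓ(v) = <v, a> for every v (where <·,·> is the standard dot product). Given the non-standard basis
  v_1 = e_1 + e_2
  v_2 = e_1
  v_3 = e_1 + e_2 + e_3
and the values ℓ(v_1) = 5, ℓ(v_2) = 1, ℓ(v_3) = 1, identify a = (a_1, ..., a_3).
a = (1, 4, -4)

Write a = (a_1, ..., a_3) in the standard basis. For each basis vector v_i, ℓ(v_i) = <v_i, a> is a linear equation in the a_j's. Collect the n equations into a matrix system V a = ℓ, where row i of V is v_i (expressed in the standard basis). Since V is invertible (lower-triangular with 1s on the diagonal, up to permutation), solve by back-substitution:
  V =
[[1, 1, 0],
 [1, 0, 0],
 [1, 1, 1]]
  V a = (5, 1, 1)
Solving gives a = (1, 4, -4).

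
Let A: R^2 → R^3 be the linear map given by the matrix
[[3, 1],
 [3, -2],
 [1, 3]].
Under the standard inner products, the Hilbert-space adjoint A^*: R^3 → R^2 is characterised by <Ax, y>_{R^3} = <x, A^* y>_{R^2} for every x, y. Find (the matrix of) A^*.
A^* = A^T =
[[3, 3, 1],
 [1, -2, 3]]

For real matrices with standard dot products, the defining identity <Ax, y> = <x, A^* y> gives (Ax)^T y = x^T (A^*) y, i.e. x^T A^T y = x^T (A^*) y. Since this holds for all x, y, we must have A^* = A^T. Therefore
A^* =
[[3, 3, 1],
 [1, -2, 3]].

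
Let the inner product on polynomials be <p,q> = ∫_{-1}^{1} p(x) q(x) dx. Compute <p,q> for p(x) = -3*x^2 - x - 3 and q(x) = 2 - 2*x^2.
<p,q> = -48/5

Expand the product: p(x)·q(x) = 6*x^4 + 2*x^3 - 2*x - 6.
∫_{-1}^{1} of each monomial x^k gives [2/(k+1) if k even, 0 if k odd]. Integrating term-by-term (or equivalently evaluating the antiderivative F(x) = 6*x^5/5 + x^4/2 - x^2 - 6*x at the endpoints):
  F(1) − F(−1) = -53/10 − (43/10) = -48/5.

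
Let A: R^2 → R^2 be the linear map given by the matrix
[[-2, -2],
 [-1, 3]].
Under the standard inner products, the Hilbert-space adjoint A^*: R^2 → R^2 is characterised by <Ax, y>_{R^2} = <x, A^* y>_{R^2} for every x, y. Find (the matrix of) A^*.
A^* = A^T =
[[-2, -1],
 [-2, 3]]

For real matrices with standard dot products, the defining identity <Ax, y> = <x, A^* y> gives (Ax)^T y = x^T (A^*) y, i.e. x^T A^T y = x^T (A^*) y. Since this holds for all x, y, we must have A^* = A^T. Therefore
A^* =
[[-2, -1],
 [-2, 3]].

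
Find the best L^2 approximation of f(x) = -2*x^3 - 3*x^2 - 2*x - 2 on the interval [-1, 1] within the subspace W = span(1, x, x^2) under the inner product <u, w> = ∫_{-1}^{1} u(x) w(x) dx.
g(x) = -3*x^2 - 16*x/5 - 2

The best approximation g ∈ W is the orthogonal projection of f onto W. Writing g = a_0 + a_1 x + a_2 x^2, the coefficients solve the normal equations G · a = b where
  G_{ij} = <φ_i, φ_j> and b_i = <f, φ_i>, with φ_0 = 1, φ_1 = x, φ_2 = x^2.
G =
  [2, 0, 2/3]
  [0, 2/3, 0]
  [2/3, 0, 2/5],
b = (-6, -32/15, -38/15).
Solving gives a_0 = -2, a_1 = -16/5, a_2 = -3, so
  g(x) = -3*x^2 - 16*x/5 - 2.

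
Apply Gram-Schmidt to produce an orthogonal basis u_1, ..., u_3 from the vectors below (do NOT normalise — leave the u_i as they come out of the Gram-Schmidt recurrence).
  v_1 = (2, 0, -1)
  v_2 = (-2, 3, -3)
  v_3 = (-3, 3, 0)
Orthogonal basis:
  u_1 = (2, 0, -1)
  u_2 = (-8/5, 3, -16/5)
  u_3 = (45/109, 120/109, 90/109)

Apply the Gram-Schmidt recurrence
  u_1 = v_1
  u_i = v_i − Σ_{j<i} ((v_i · u_j) / (u_j · u_j)) · u_j.

Step by step this gives:
  u_1 = (2, 0, -1)
  u_2 = (-8/5, 3, -16/5)
  u_3 = (45/109, 120/109, 90/109)

Orthogonality check:
  u_2 · u_1 = 0 (should be 0)
  u_3 · u_1 = 0 (should be 0)
  u_3 · u_2 = 0 (should be 0)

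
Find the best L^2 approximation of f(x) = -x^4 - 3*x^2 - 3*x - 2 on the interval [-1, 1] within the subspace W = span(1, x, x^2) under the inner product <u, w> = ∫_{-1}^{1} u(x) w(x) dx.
g(x) = -27*x^2/7 - 3*x - 67/35

The best approximation g ∈ W is the orthogonal projection of f onto W. Writing g = a_0 + a_1 x + a_2 x^2, the coefficients solve the normal equations G · a = b where
  G_{ij} = <φ_i, φ_j> and b_i = <f, φ_i>, with φ_0 = 1, φ_1 = x, φ_2 = x^2.
G =
  [2, 0, 2/3]
  [0, 2/3, 0]
  [2/3, 0, 2/5],
b = (-32/5, -2, -296/105).
Solving gives a_0 = -67/35, a_1 = -3, a_2 = -27/7, so
  g(x) = -27*x^2/7 - 3*x - 67/35.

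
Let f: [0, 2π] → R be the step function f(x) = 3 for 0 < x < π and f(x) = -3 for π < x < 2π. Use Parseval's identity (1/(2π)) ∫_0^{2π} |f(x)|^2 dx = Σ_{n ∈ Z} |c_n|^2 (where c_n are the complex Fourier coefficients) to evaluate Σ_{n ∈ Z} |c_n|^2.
Σ |c_n|^2 = 9

Parseval equates the L^2 energy of f (normalised by 1/(2π)) with the ℓ^2 sum of its Fourier coefficients: (1/(2π)) ∫_0^{2π} |f|^2 = Σ |c_n|^2.
Compute the left side: (1/(2π)) [∫_0^π 3^2 dx + ∫_π^{2π} (-3)^2 dx] = (1/(2π)) · (9π + 9π) = (9 + 9)/2 = 9.
So Σ_{n ∈ Z} |c_n|^2 = 9.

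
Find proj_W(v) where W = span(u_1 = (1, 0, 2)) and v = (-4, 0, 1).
proj_W(v) = (-2/5, 0, -4/5)

Set up U = [u_1 | ... | u_1] ∈ R^(3×1). The projector onto W = col(U) is P = U (U^T U)^(-1) U^T.
Compute U^T U =
  [5],
and U^T v = (-2).
Solve U^T U · c = U^T v for the coefficients: c = (-2/5). The projection is proj_W(v) = U c.
Check: (v - proj_W(v)) · u_1 = 0  (should be 0).
Result: proj_W(v) = (-2/5, 0, -4/5).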